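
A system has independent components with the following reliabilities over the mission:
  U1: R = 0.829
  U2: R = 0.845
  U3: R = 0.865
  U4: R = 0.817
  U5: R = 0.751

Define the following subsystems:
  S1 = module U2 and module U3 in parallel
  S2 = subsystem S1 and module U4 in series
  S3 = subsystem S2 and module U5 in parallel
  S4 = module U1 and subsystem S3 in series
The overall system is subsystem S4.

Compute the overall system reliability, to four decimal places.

Parallel (U2 and U3): 1 − (1 − 0.845000)(1 − 0.865000) = 0.979075
Series ([0.979075] and U4): 0.979075 × 0.817000 = 0.799904
Parallel ([0.799904] and U5): 1 − (1 − 0.799904)(1 − 0.751000) = 0.950176
Series (U1 and [0.950176]): 0.829000 × 0.950176 = 0.7877

0.7877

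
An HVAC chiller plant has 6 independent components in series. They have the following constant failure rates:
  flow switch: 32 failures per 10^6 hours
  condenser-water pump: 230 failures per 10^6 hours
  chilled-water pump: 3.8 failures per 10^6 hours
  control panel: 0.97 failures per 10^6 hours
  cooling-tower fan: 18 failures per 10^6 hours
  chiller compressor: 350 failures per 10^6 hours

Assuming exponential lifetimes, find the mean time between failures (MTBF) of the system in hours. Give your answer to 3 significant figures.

Series of exponential components: λ_sys = Σ λ_i
λ_sys = 0.000032 + 0.00023 + 0.0000038 + 0.00000097 + 0.000018 + 0.00035 = 6.3477e-04 /h
MTBF = 1 / λ_sys = 1580 h

1580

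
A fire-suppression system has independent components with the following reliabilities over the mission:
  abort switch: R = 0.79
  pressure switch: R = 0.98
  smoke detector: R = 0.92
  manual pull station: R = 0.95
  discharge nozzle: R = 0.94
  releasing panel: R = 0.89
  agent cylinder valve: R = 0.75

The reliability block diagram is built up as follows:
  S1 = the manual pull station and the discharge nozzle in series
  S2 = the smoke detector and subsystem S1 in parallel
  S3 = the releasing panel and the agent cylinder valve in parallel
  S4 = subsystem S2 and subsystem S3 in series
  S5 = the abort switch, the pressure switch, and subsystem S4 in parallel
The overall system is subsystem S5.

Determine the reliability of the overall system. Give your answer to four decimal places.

Series (manual pull station and discharge nozzle): 0.950000 × 0.940000 = 0.893000
Parallel (smoke detector and [0.893000]): 1 − (1 − 0.920000)(1 − 0.893000) = 0.991440
Parallel (releasing panel and agent cylinder valve): 1 − (1 − 0.890000)(1 − 0.750000) = 0.972500
Series ([0.991440] and [0.972500]): 0.991440 × 0.972500 = 0.964175
Parallel (abort switch, pressure switch, and [0.964175]): 1 − (1 − 0.790000)(1 − 0.980000)(1 − 0.964175) = 0.9998

0.9998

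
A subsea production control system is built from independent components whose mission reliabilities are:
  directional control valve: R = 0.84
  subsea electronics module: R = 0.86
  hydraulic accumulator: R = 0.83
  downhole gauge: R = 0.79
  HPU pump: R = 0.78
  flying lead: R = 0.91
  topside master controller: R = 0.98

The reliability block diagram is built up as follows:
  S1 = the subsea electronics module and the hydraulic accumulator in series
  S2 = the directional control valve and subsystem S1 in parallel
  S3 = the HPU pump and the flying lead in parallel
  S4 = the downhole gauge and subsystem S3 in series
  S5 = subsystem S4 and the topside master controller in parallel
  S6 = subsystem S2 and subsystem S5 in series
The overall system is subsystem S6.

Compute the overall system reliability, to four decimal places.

0.9499

Series (subsea electronics module and hydraulic accumulator): 0.860000 × 0.830000 = 0.713800
Parallel (directional control valve and [0.713800]): 1 − (1 − 0.840000)(1 − 0.713800) = 0.954208
Parallel (HPU pump and flying lead): 1 − (1 − 0.780000)(1 − 0.910000) = 0.980200
Series (downhole gauge and [0.980200]): 0.790000 × 0.980200 = 0.774358
Parallel ([0.774358] and topside master controller): 1 − (1 − 0.774358)(1 − 0.980000) = 0.995487
Series ([0.954208] and [0.995487]): 0.954208 × 0.995487 = 0.9499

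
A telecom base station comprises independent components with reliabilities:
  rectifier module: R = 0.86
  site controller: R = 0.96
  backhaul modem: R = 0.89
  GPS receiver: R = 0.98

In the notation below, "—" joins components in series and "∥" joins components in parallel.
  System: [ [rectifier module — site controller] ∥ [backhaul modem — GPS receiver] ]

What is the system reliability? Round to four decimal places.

0.9777

Series (rectifier module and site controller): 0.860000 × 0.960000 = 0.825600
Series (backhaul modem and GPS receiver): 0.890000 × 0.980000 = 0.872200
Parallel ([0.825600] and [0.872200]): 1 − (1 − 0.825600)(1 − 0.872200) = 0.9777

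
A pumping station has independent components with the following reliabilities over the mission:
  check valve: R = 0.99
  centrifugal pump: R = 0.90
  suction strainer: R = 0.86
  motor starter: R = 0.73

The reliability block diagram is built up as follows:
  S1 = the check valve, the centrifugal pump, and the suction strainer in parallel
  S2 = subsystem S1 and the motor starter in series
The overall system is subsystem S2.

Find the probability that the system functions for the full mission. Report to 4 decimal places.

Parallel (check valve, centrifugal pump, and suction strainer): 1 − (1 − 0.990000)(1 − 0.900000)(1 − 0.860000) = 0.999860
Series ([0.999860] and motor starter): 0.999860 × 0.730000 = 0.7299

0.7299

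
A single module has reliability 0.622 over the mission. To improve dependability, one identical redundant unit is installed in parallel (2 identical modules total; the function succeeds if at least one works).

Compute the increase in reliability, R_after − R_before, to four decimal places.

R_before = 0.622
R_after = 1 − (1 − 0.622)^2 = 0.8571
ΔR = 0.8571 − 0.622 = 0.2351

0.2351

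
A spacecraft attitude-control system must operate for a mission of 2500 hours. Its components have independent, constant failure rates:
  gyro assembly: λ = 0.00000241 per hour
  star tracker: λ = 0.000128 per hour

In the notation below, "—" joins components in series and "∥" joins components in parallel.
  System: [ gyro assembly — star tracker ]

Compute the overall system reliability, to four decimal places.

0.7218

R(gyro assembly) = exp(−0.00000241 × 2500) = 0.993993
R(star tracker) = exp(−0.000128 × 2500) = 0.726149
Series (gyro assembly and star tracker): 0.993993 × 0.726149 = 0.7218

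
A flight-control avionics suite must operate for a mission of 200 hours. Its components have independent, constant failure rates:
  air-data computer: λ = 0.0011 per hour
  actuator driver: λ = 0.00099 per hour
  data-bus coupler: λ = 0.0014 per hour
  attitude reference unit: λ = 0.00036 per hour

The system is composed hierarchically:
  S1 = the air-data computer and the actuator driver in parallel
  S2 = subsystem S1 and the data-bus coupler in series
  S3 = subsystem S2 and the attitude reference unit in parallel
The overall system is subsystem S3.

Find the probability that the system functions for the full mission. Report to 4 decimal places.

0.9812

R(air-data computer) = exp(−0.0011 × 200) = 0.802519
R(actuator driver) = exp(−0.00099 × 200) = 0.820370
R(data-bus coupler) = exp(−0.0014 × 200) = 0.755784
R(attitude reference unit) = exp(−0.00036 × 200) = 0.930531
Parallel (air-data computer and actuator driver): 1 − (1 − 0.802519)(1 − 0.820370) = 0.964526
Series ([0.964526] and data-bus coupler): 0.964526 × 0.755784 = 0.728973
Parallel ([0.728973] and attitude reference unit): 1 − (1 − 0.728973)(1 − 0.930531) = 0.9812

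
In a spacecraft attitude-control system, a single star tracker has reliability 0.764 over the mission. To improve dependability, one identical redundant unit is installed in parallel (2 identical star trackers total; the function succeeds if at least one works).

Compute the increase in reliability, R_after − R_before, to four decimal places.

R_before = 0.764
R_after = 1 − (1 − 0.764)^2 = 0.9443
ΔR = 0.9443 − 0.764 = 0.1803

0.1803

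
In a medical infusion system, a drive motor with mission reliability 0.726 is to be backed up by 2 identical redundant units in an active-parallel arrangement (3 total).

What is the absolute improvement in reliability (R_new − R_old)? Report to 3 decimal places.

0.253

R_before = 0.726
R_after = 1 − (1 − 0.726)^3 = 0.979
ΔR = 0.979 − 0.726 = 0.253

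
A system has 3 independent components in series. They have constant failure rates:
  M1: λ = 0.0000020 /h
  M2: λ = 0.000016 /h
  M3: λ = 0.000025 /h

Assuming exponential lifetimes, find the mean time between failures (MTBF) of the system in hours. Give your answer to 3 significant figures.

23300

Series of exponential components: λ_sys = Σ λ_i
λ_sys = 0.0000020 + 0.000016 + 0.000025 = 4.3000e-05 /h
MTBF = 1 / λ_sys = 23300 h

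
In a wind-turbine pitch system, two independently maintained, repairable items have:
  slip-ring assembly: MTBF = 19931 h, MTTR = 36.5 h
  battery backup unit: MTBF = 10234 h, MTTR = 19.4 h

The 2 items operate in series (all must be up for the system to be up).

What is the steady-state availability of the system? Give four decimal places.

0.9963

A(slip-ring assembly) = MTBF/(MTBF+MTTR) = 19931/(19931+36.5) = 0.998172
A(battery backup unit) = MTBF/(MTBF+MTTR) = 10234/(10234+19.4) = 0.998108
Series availability: 0.998172 × 0.998108 = 0.9963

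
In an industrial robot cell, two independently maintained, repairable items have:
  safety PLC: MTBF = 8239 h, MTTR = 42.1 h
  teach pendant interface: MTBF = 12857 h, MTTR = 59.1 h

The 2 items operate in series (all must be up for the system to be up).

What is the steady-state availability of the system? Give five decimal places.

0.99036

A(safety PLC) = MTBF/(MTBF+MTTR) = 8239/(8239+42.1) = 0.994916
A(teach pendant interface) = MTBF/(MTBF+MTTR) = 12857/(12857+59.1) = 0.995424
Series availability: 0.994916 × 0.995424 = 0.99036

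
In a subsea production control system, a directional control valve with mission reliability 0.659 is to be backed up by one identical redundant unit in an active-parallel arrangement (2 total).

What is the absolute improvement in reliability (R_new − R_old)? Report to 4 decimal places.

0.2247

R_before = 0.659
R_after = 1 − (1 − 0.659)^2 = 0.8837
ΔR = 0.8837 − 0.659 = 0.2247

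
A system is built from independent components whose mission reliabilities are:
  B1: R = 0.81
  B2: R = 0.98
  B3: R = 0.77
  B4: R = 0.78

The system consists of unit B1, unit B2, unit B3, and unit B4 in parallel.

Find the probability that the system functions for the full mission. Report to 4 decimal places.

Parallel (B1, B2, B3, and B4): 1 − (1 − 0.810000)(1 − 0.980000)(1 − 0.770000)(1 − 0.780000) = 0.9998

0.9998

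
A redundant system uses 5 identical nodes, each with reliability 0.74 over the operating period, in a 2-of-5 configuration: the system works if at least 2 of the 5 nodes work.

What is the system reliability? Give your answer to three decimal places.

0.982

R = Σ_{i=2}^{5} C(5,i) p^i (1−p)^{5−i} with p = 0.74
C(5,2)·0.74^2·0.26^3 = 0.09625
C(5,3)·0.74^3·0.26^2 = 0.27393
C(5,4)·0.74^4·0.26^1 = 0.38983
C(5,5)·0.74^5·0.26^0 = 0.22190
Sum = 0.982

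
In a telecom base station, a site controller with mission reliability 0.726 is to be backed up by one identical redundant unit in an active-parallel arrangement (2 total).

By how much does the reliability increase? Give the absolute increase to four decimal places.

0.1989

R_before = 0.726
R_after = 1 − (1 − 0.726)^2 = 0.9249
ΔR = 0.9249 − 0.726 = 0.1989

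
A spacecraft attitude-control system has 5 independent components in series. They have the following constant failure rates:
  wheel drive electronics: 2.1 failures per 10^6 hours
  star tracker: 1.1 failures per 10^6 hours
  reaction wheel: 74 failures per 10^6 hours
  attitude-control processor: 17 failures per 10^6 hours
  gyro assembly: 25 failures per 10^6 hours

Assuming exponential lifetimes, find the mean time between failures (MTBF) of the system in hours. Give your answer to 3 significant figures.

Series of exponential components: λ_sys = Σ λ_i
λ_sys = 0.0000021 + 0.0000011 + 0.000074 + 0.000017 + 0.000025 = 1.1920e-04 /h
MTBF = 1 / λ_sys = 8390 h

8390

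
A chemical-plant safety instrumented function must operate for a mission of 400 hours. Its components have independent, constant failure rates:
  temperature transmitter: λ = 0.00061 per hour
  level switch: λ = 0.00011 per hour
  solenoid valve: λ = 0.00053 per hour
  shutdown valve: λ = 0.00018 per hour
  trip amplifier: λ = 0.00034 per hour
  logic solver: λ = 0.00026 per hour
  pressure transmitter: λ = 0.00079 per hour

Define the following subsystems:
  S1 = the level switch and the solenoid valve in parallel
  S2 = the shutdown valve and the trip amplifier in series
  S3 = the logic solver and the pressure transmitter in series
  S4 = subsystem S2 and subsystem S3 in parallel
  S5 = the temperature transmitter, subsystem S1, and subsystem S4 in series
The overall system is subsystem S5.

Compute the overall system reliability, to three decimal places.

R(temperature transmitter) = exp(−0.00061 × 400) = 0.78349
R(level switch) = exp(−0.00011 × 400) = 0.95695
R(solenoid valve) = exp(−0.00053 × 400) = 0.80896
R(shutdown valve) = exp(−0.00018 × 400) = 0.93053
R(trip amplifier) = exp(−0.00034 × 400) = 0.87284
R(logic solver) = exp(−0.00026 × 400) = 0.90123
R(pressure transmitter) = exp(−0.00079 × 400) = 0.72906
Parallel (level switch and solenoid valve): 1 − (1 − 0.95695)(1 − 0.80896) = 0.99178
Series (shutdown valve and trip amplifier): 0.93053 × 0.87284 = 0.81220
Series (logic solver and pressure transmitter): 0.90123 × 0.72906 = 0.65705
Parallel ([0.81220] and [0.65705]): 1 − (1 − 0.81220)(1 − 0.65705) = 0.93559
Series (temperature transmitter, [0.99178], and [0.93559]): 0.78349 × 0.99178 × 0.93559 = 0.727

0.727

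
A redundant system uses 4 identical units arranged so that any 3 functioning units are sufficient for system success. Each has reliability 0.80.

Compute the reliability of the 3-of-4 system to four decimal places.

0.8192

R = Σ_{i=3}^{4} C(4,i) p^i (1−p)^{4−i} with p = 0.80
C(4,3)·0.80^3·0.20^1 = 0.409600
C(4,4)·0.80^4·0.20^0 = 0.409600
Sum = 0.8192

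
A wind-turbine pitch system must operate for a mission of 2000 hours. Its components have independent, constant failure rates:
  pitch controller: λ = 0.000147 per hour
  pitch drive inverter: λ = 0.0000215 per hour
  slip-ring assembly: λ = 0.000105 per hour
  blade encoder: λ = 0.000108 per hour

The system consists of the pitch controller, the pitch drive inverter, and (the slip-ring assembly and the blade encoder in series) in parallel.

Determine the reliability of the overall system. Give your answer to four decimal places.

0.9963

R(pitch controller) = exp(−0.000147 × 2000) = 0.745276
R(pitch drive inverter) = exp(−0.0000215 × 2000) = 0.957911
R(slip-ring assembly) = exp(−0.000105 × 2000) = 0.810584
R(blade encoder) = exp(−0.000108 × 2000) = 0.805735
Series (slip-ring assembly and blade encoder): 0.810584 × 0.805735 = 0.653116
Parallel (pitch controller, pitch drive inverter, and [0.653116]): 1 − (1 − 0.745276)(1 − 0.957911)(1 − 0.653116) = 0.9963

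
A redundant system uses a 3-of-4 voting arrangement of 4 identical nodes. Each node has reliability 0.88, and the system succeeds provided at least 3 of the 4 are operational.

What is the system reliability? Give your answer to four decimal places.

0.9268

R = Σ_{i=3}^{4} C(4,i) p^i (1−p)^{4−i} with p = 0.88
C(4,3)·0.88^3·0.12^1 = 0.327107
C(4,4)·0.88^4·0.12^0 = 0.599695
Sum = 0.9268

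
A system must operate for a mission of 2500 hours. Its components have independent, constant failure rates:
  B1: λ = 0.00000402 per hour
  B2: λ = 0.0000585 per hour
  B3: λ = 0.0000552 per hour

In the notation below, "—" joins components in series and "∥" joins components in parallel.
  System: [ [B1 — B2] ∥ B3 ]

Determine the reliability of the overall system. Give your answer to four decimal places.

R(B1) = exp(−0.00000402 × 2500) = 0.990000
R(B2) = exp(−0.0000585 × 2500) = 0.863942
R(B3) = exp(−0.0000552 × 2500) = 0.871099
Series (B1 and B2): 0.990000 × 0.863942 = 0.855303
Parallel ([0.855303] and B3): 1 − (1 − 0.855303)(1 − 0.871099) = 0.9813

0.9813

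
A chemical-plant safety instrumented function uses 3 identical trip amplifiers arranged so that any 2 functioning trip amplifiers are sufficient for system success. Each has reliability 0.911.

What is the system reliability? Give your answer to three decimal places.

R = Σ_{i=2}^{3} C(3,i) p^i (1−p)^{3−i} with p = 0.911
C(3,2)·0.911^2·0.089^1 = 0.22159
C(3,3)·0.911^3·0.089^0 = 0.75606
Sum = 0.978

0.978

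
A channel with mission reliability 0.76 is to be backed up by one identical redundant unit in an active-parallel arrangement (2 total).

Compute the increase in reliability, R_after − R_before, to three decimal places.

R_before = 0.76
R_after = 1 − (1 − 0.76)^2 = 0.942
ΔR = 0.942 − 0.76 = 0.182

0.182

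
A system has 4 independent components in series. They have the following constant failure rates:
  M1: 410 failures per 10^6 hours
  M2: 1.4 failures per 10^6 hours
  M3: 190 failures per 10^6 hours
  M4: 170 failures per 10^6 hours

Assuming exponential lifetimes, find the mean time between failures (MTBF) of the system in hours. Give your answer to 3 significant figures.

1300

Series of exponential components: λ_sys = Σ λ_i
λ_sys = 0.00041 + 0.0000014 + 0.00019 + 0.00017 = 7.7140e-04 /h
MTBF = 1 / λ_sys = 1300 h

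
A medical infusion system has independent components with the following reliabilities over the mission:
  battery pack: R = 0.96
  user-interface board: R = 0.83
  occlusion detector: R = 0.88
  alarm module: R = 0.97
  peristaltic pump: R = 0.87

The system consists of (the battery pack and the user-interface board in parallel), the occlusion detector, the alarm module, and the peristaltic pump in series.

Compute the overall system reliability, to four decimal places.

0.7376

Parallel (battery pack and user-interface board): 1 − (1 − 0.960000)(1 − 0.830000) = 0.993200
Series ([0.993200], occlusion detector, alarm module, and peristaltic pump): 0.993200 × 0.880000 × 0.970000 × 0.870000 = 0.7376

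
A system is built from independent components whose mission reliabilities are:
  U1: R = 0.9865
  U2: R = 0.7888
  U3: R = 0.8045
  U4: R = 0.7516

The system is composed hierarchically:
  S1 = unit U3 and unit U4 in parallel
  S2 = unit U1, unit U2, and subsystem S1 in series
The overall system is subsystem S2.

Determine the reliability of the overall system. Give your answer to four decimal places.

Parallel (U3 and U4): 1 − (1 − 0.804500)(1 − 0.751600) = 0.951438
Series (U1, U2, and [0.951438]): 0.986500 × 0.788800 × 0.951438 = 0.7404

0.7404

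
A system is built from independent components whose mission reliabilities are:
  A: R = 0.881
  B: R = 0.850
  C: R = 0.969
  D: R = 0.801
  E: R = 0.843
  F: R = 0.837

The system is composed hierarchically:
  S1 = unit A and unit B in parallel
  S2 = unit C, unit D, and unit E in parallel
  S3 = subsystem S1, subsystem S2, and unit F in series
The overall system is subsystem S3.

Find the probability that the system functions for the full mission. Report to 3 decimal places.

0.821

Parallel (A and B): 1 − (1 − 0.88100)(1 − 0.85000) = 0.98215
Parallel (C, D, and E): 1 − (1 − 0.96900)(1 − 0.80100)(1 − 0.84300) = 0.99903
Series ([0.98215], [0.99903], and F): 0.98215 × 0.99903 × 0.83700 = 0.821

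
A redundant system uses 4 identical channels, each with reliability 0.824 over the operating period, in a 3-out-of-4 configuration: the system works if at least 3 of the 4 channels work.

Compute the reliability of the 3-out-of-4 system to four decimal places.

R = Σ_{i=3}^{4} C(4,i) p^i (1−p)^{4−i} with p = 0.824
C(4,3)·0.824^3·0.176^1 = 0.393871
C(4,4)·0.824^4·0.176^0 = 0.461008
Sum = 0.8549

0.8549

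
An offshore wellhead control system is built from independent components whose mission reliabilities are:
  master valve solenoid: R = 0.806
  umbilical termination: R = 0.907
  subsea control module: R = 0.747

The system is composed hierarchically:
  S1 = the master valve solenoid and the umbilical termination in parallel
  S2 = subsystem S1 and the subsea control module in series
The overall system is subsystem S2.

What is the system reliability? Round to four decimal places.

Parallel (master valve solenoid and umbilical termination): 1 − (1 − 0.806000)(1 − 0.907000) = 0.981958
Series ([0.981958] and subsea control module): 0.981958 × 0.747000 = 0.7335

0.7335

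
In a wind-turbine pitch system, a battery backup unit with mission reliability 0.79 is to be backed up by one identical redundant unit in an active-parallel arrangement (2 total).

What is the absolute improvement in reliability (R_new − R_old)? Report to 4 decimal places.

0.1659

R_before = 0.79
R_after = 1 − (1 − 0.79)^2 = 0.9559
ΔR = 0.9559 − 0.79 = 0.1659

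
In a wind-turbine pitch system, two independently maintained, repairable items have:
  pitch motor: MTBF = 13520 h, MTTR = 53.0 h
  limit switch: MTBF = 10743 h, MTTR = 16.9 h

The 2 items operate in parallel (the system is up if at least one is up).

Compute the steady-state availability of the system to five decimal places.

0.99999

A(pitch motor) = MTBF/(MTBF+MTTR) = 13520/(13520+53.0) = 0.996095
A(limit switch) = MTBF/(MTBF+MTTR) = 10743/(10743+16.9) = 0.998429
Parallel availability: 1 − (1 − 0.996095)(1 − 0.998429) = 0.99999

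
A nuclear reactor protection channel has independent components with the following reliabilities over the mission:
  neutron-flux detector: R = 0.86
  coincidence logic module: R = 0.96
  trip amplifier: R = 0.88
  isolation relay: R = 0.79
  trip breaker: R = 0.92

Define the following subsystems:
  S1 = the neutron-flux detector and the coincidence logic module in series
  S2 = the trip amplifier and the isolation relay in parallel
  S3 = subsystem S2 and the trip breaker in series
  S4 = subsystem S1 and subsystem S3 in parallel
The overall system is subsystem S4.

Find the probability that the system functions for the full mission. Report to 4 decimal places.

Series (neutron-flux detector and coincidence logic module): 0.860000 × 0.960000 = 0.825600
Parallel (trip amplifier and isolation relay): 1 − (1 − 0.880000)(1 − 0.790000) = 0.974800
Series ([0.974800] and trip breaker): 0.974800 × 0.920000 = 0.896816
Parallel ([0.825600] and [0.896816]): 1 − (1 − 0.825600)(1 − 0.896816) = 0.9820

0.9820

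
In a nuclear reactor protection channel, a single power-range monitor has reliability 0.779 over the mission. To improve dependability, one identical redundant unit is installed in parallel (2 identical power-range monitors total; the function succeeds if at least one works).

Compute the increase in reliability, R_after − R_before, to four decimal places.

R_before = 0.779
R_after = 1 − (1 − 0.779)^2 = 0.9512
ΔR = 0.9512 − 0.779 = 0.1722

0.1722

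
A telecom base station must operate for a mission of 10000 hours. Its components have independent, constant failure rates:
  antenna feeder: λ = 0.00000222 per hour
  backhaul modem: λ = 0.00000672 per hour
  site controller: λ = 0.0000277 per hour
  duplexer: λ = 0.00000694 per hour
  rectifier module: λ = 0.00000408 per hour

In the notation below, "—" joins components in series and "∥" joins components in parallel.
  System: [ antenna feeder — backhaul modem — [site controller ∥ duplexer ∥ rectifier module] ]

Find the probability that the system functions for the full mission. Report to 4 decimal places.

0.9139

R(antenna feeder) = exp(−0.00000222 × 10000) = 0.978045
R(backhaul modem) = exp(−0.00000672 × 10000) = 0.935008
R(site controller) = exp(−0.0000277 × 10000) = 0.758054
R(duplexer) = exp(−0.00000694 × 10000) = 0.932953
R(rectifier module) = exp(−0.00000408 × 10000) = 0.960021
Parallel (site controller, duplexer, and rectifier module): 1 − (1 − 0.758054)(1 − 0.932953)(1 − 0.960021) = 0.999351
Series (antenna feeder, backhaul modem, and [0.999351]): 0.978045 × 0.935008 × 0.999351 = 0.9139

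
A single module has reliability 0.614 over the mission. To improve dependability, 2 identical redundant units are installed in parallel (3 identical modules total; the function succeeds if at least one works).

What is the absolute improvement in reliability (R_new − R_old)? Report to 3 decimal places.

0.328

R_before = 0.614
R_after = 1 − (1 − 0.614)^3 = 0.942
ΔR = 0.942 − 0.614 = 0.328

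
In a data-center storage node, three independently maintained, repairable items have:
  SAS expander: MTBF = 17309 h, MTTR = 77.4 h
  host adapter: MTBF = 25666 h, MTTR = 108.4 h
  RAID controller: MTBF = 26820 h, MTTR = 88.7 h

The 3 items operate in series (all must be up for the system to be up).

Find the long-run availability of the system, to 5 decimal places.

A(SAS expander) = MTBF/(MTBF+MTTR) = 17309/(17309+77.4) = 0.995548
A(host adapter) = MTBF/(MTBF+MTTR) = 25666/(25666+108.4) = 0.995794
A(RAID controller) = MTBF/(MTBF+MTTR) = 26820/(26820+88.7) = 0.996704
Series availability: 0.995548 × 0.995794 × 0.996704 = 0.98809

0.98809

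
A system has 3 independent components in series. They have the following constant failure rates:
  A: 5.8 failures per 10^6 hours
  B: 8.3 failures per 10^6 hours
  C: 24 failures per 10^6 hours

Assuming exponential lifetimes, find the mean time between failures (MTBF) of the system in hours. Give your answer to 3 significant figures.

26200

Series of exponential components: λ_sys = Σ λ_i
λ_sys = 0.0000058 + 0.0000083 + 0.000024 = 3.8100e-05 /h
MTBF = 1 / λ_sys = 26200 h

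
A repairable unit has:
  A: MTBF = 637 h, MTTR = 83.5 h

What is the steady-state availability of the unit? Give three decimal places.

A(A) = MTBF/(MTBF+MTTR) = 637/(637+83.5) = 0.884

0.884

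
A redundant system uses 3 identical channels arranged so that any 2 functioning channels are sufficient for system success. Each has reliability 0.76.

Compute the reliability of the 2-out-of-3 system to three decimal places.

R = Σ_{i=2}^{3} C(3,i) p^i (1−p)^{3−i} with p = 0.76
C(3,2)·0.76^2·0.24^1 = 0.41587
C(3,3)·0.76^3·0.24^0 = 0.43898
Sum = 0.855

0.855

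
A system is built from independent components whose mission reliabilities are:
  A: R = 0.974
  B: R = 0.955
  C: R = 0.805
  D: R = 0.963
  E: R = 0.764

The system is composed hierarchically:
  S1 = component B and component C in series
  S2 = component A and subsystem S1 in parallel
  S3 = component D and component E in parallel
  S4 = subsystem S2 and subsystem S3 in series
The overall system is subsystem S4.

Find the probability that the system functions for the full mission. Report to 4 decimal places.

Series (B and C): 0.955000 × 0.805000 = 0.768775
Parallel (A and [0.768775]): 1 − (1 − 0.974000)(1 − 0.768775) = 0.993988
Parallel (D and E): 1 − (1 − 0.963000)(1 − 0.764000) = 0.991268
Series ([0.993988] and [0.991268]): 0.993988 × 0.991268 = 0.9853

0.9853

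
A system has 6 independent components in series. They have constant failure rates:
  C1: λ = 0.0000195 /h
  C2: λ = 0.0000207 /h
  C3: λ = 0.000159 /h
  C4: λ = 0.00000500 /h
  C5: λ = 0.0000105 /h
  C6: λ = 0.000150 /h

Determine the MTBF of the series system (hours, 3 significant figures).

2740

Series of exponential components: λ_sys = Σ λ_i
λ_sys = 0.0000195 + 0.0000207 + 0.000159 + 0.00000500 + 0.0000105 + 0.000150 = 3.6470e-04 /h
MTBF = 1 / λ_sys = 2740 h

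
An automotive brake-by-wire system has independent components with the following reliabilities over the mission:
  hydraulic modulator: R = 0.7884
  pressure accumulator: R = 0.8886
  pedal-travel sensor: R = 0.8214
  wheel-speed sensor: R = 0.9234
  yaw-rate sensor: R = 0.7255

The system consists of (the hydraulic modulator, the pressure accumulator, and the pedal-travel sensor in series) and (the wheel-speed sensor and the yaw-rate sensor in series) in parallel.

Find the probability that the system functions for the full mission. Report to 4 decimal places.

Series (hydraulic modulator, pressure accumulator, and pedal-travel sensor): 0.788400 × 0.888600 × 0.821400 = 0.575450
Series (wheel-speed sensor and yaw-rate sensor): 0.923400 × 0.725500 = 0.669927
Parallel ([0.575450] and [0.669927]): 1 − (1 − 0.575450)(1 − 0.669927) = 0.8599

0.8599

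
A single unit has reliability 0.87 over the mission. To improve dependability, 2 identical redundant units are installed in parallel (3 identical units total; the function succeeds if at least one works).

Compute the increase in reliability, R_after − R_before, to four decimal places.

0.1278

R_before = 0.87
R_after = 1 − (1 − 0.87)^3 = 0.9978
ΔR = 0.9978 − 0.87 = 0.1278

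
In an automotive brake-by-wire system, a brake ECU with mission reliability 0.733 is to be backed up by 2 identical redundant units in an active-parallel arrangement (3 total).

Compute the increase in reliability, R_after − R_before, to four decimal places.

0.2480

R_before = 0.733
R_after = 1 − (1 − 0.733)^3 = 0.9810
ΔR = 0.9810 − 0.733 = 0.2480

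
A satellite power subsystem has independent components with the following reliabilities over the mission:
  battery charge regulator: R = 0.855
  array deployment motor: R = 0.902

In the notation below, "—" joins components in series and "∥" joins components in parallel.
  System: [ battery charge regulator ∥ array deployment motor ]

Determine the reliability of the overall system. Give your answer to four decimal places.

Parallel (battery charge regulator and array deployment motor): 1 − (1 − 0.855000)(1 − 0.902000) = 0.9858

0.9858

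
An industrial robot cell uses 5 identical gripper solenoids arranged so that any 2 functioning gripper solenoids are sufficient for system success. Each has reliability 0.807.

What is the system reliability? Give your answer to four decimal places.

0.9941

R = Σ_{i=2}^{5} C(5,i) p^i (1−p)^{5−i} with p = 0.807
C(5,2)·0.807^2·0.193^3 = 0.046819
C(5,3)·0.807^3·0.193^2 = 0.195765
C(5,4)·0.807^4·0.193^1 = 0.409281
C(5,5)·0.807^5·0.193^0 = 0.342269
Sum = 0.9941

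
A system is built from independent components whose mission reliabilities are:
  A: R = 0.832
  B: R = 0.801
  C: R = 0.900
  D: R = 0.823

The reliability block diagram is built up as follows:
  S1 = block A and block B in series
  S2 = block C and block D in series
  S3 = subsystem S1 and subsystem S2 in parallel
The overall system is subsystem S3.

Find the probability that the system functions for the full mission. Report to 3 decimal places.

0.914

Series (A and B): 0.83200 × 0.80100 = 0.66643
Series (C and D): 0.90000 × 0.82300 = 0.74070
Parallel ([0.66643] and [0.74070]): 1 − (1 − 0.66643)(1 − 0.74070) = 0.914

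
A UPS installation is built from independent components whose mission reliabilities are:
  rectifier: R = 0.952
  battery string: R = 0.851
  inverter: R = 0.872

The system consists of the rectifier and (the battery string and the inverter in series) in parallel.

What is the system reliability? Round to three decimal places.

Series (battery string and inverter): 0.85100 × 0.87200 = 0.74207
Parallel (rectifier and [0.74207]): 1 − (1 − 0.95200)(1 − 0.74207) = 0.988

0.988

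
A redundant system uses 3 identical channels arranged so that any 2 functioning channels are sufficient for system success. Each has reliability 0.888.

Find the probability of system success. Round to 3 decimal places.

R = Σ_{i=2}^{3} C(3,i) p^i (1−p)^{3−i} with p = 0.888
C(3,2)·0.888^2·0.112^1 = 0.26495
C(3,3)·0.888^3·0.112^0 = 0.70023
Sum = 0.965

0.965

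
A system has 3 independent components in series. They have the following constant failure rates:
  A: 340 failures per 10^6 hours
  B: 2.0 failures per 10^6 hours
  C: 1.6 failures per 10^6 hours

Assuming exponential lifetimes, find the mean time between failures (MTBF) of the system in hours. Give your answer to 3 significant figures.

2910

Series of exponential components: λ_sys = Σ λ_i
λ_sys = 0.00034 + 0.0000020 + 0.0000016 = 3.4360e-04 /h
MTBF = 1 / λ_sys = 2910 h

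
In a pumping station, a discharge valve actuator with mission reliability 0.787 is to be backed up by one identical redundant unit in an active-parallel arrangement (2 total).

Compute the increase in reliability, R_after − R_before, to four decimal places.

0.1676

R_before = 0.787
R_after = 1 − (1 − 0.787)^2 = 0.9546
ΔR = 0.9546 − 0.787 = 0.1676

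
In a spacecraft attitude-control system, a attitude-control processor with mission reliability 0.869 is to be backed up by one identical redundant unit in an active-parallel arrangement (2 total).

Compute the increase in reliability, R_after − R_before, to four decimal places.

0.1138

R_before = 0.869
R_after = 1 − (1 − 0.869)^2 = 0.9828
ΔR = 0.9828 − 0.869 = 0.1138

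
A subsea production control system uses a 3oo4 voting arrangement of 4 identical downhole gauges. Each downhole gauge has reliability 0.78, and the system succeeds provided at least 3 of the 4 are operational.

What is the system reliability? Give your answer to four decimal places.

0.7878

R = Σ_{i=3}^{4} C(4,i) p^i (1−p)^{4−i} with p = 0.78
C(4,3)·0.78^3·0.22^1 = 0.417606
C(4,4)·0.78^4·0.22^0 = 0.370151
Sum = 0.7878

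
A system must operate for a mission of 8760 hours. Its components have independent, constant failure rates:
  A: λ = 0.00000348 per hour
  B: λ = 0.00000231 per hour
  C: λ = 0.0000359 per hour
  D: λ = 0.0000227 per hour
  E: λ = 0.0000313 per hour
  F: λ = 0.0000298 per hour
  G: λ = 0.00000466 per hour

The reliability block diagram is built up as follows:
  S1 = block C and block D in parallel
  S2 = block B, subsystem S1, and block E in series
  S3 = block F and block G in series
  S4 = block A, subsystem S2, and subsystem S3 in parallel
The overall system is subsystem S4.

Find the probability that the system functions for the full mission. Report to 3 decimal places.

R(A) = exp(−0.00000348 × 8760) = 0.96998
R(B) = exp(−0.00000231 × 8760) = 0.97997
R(C) = exp(−0.0000359 × 8760) = 0.73017
R(D) = exp(−0.0000227 × 8760) = 0.81967
R(E) = exp(−0.0000313 × 8760) = 0.76019
R(F) = exp(−0.0000298 × 8760) = 0.77024
R(G) = exp(−0.00000466 × 8760) = 0.96000
Parallel (C and D): 1 − (1 − 0.73017)(1 − 0.81967) = 0.95134
Series (B, [0.95134], and E): 0.97997 × 0.95134 × 0.76019 = 0.70871
Series (F and G): 0.77024 × 0.96000 = 0.73943
Parallel (A, [0.70871], and [0.73943]): 1 − (1 − 0.96998)(1 − 0.70871)(1 − 0.73943) = 0.998

0.998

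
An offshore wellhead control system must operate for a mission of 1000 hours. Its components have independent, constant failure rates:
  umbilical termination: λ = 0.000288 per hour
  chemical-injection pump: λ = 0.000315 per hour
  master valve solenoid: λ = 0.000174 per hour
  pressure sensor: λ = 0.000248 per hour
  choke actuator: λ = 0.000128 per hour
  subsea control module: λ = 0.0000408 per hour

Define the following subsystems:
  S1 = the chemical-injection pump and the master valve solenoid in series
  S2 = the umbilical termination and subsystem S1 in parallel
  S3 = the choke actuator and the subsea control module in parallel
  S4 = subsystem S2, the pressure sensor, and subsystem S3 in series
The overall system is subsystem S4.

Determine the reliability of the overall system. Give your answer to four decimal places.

0.7014

R(umbilical termination) = exp(−0.000288 × 1000) = 0.749762
R(chemical-injection pump) = exp(−0.000315 × 1000) = 0.729789
R(master valve solenoid) = exp(−0.000174 × 1000) = 0.840297
R(pressure sensor) = exp(−0.000248 × 1000) = 0.780360
R(choke actuator) = exp(−0.000128 × 1000) = 0.879853
R(subsea control module) = exp(−0.0000408 × 1000) = 0.960021
Series (chemical-injection pump and master valve solenoid): 0.729789 × 0.840297 = 0.613240
Parallel (umbilical termination and [0.613240]): 1 − (1 − 0.749762)(1 − 0.613240) = 0.903218
Parallel (choke actuator and subsea control module): 1 − (1 − 0.879853)(1 − 0.960021) = 0.995197
Series ([0.903218], pressure sensor, and [0.995197]): 0.903218 × 0.780360 × 0.995197 = 0.7014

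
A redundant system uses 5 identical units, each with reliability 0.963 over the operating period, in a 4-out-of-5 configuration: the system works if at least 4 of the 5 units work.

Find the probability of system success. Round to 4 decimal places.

0.9873

R = Σ_{i=4}^{5} C(5,i) p^i (1−p)^{5−i} with p = 0.963
C(5,4)·0.963^4·0.037^1 = 0.159102
C(5,5)·0.963^5·0.037^0 = 0.828193
Sum = 0.9873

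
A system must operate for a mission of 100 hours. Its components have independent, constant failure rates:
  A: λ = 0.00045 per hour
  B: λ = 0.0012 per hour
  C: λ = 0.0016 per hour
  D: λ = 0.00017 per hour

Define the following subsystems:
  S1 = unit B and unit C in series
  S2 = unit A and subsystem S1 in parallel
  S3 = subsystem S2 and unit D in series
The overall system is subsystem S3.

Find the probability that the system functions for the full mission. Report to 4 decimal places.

R(A) = exp(−0.00045 × 100) = 0.955997
R(B) = exp(−0.0012 × 100) = 0.886920
R(C) = exp(−0.0016 × 100) = 0.852144
R(D) = exp(−0.00017 × 100) = 0.983144
Series (B and C): 0.886920 × 0.852144 = 0.755784
Parallel (A and [0.755784]): 1 − (1 − 0.955997)(1 − 0.755784) = 0.989254
Series ([0.989254] and D): 0.989254 × 0.983144 = 0.9726

0.9726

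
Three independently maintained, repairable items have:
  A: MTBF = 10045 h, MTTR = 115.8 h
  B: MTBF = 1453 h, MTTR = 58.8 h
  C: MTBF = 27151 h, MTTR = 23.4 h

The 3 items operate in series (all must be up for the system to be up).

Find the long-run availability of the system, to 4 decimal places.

A(A) = MTBF/(MTBF+MTTR) = 10045/(10045+115.8) = 0.988603
A(B) = MTBF/(MTBF+MTTR) = 1453/(1453+58.8) = 0.961106
A(C) = MTBF/(MTBF+MTTR) = 27151/(27151+23.4) = 0.999139
Series availability: 0.988603 × 0.961106 × 0.999139 = 0.9493

0.9493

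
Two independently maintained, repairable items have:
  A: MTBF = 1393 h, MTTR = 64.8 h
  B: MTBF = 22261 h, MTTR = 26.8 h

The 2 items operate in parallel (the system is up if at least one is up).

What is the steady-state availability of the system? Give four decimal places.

0.9999

A(A) = MTBF/(MTBF+MTTR) = 1393/(1393+64.8) = 0.955549
A(B) = MTBF/(MTBF+MTTR) = 22261/(22261+26.8) = 0.998798
Parallel availability: 1 − (1 − 0.955549)(1 − 0.998798) = 0.9999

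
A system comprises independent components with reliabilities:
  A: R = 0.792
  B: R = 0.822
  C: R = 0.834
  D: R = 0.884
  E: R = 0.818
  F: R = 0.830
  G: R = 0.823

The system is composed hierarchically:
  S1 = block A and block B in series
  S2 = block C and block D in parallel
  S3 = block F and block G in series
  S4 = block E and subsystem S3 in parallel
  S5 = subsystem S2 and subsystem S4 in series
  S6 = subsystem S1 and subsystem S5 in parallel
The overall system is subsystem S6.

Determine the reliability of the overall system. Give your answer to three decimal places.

Series (A and B): 0.79200 × 0.82200 = 0.65102
Parallel (C and D): 1 − (1 − 0.83400)(1 − 0.88400) = 0.98074
Series (F and G): 0.83000 × 0.82300 = 0.68309
Parallel (E and [0.68309]): 1 − (1 − 0.81800)(1 − 0.68309) = 0.94232
Series ([0.98074] and [0.94232]): 0.98074 × 0.94232 = 0.92417
Parallel ([0.65102] and [0.92417]): 1 − (1 − 0.65102)(1 − 0.92417) = 0.974

0.974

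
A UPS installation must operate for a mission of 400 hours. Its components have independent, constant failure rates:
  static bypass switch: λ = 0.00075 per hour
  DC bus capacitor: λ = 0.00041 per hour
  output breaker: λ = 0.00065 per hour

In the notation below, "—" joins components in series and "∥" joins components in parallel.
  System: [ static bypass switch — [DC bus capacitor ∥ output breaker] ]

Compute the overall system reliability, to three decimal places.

R(static bypass switch) = exp(−0.00075 × 400) = 0.74082
R(DC bus capacitor) = exp(−0.00041 × 400) = 0.84874
R(output breaker) = exp(−0.00065 × 400) = 0.77105
Parallel (DC bus capacitor and output breaker): 1 − (1 − 0.84874)(1 − 0.77105) = 0.96537
Series (static bypass switch and [0.96537]): 0.74082 × 0.96537 = 0.715

0.715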